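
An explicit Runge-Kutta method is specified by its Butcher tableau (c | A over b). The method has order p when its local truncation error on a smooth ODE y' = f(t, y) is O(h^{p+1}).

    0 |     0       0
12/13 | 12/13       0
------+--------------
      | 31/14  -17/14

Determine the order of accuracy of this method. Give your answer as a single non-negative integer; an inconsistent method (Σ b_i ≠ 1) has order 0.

1

b = (31/14, -17/14)
c = (0, 12/13)
Σ b_i: 31/14·1 + (-17/14)·1 = 1 ✓
b·c: (-17/14)·12/13 = -102/91 ≠ 1/2 ⇒ order 1.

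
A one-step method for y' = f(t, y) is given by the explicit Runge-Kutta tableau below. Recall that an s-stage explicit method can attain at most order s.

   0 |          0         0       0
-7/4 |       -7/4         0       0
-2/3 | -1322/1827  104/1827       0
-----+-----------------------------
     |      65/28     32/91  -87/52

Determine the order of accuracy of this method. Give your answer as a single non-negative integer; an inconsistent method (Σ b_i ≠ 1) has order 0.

b = (65/28, 32/91, -87/52)
c = (0, -7/4, -2/3)
Ac = (0, 0, -26/261)
Σ b_i: 65/28·1 + 32/91·1 + (-87/52)·1 = 1 ✓
b·c: 32/91·(-7/4) + (-87/52)·(-2/3) = 1/2 ✓
b·c²: 32/91·49/16 + (-87/52)·4/9 = 1/3 ✓
b·Ac: (-87/52)·(-26/261) = 1/6 ✓; 3 stages ⇒ order 3.

3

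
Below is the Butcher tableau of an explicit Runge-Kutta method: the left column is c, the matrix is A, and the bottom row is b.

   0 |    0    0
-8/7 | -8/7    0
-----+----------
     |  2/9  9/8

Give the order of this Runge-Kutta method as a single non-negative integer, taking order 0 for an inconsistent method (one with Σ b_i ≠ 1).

b = (2/9, 9/8)
c = (0, -8/7)
Σ b_i: 2/9·1 + 9/8·1 = 97/72 ≠ 1 ⇒ order 0.

0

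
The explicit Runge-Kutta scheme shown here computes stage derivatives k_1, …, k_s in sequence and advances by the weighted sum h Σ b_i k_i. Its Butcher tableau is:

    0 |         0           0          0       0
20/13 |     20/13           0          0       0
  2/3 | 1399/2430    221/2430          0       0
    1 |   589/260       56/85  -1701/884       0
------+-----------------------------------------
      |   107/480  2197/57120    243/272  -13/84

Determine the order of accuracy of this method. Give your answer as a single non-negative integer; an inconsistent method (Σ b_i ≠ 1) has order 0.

4

b = (107/480, 2197/57120, 243/272, -13/84)
c = (0, 20/13, 2/3, 1)
Ac = (0, 0, 34/243, -7/26)
Σ b_i: 107/480·1 + 2197/57120·1 + 243/272·1 + (-13/84)·1 = 1 ✓
b·c: 2197/57120·20/13 + 243/272·2/3 + (-13/84)·1 = 1/2 ✓
b·c²: 2197/57120·400/169 + 243/272·4/9 + (-13/84)·1 = 1/3 ✓
b·Ac: 243/272·34/243 + (-13/84)·(-7/26) = 1/6 ✓
b·c³: 2197/57120·8000/2197 + 243/272·8/27 + (-13/84)·1 = 1/4 ✓
b·(c∘Ac): 243/272·68/729 + (-13/84)·(-7/26) = 1/8 ✓
b·Ac²: 243/272·680/3159 + (-13/84)·119/169 = 1/12 ✓
b·A²c: (-13/84)·(-7/26) = 1/24 ✓; 4 stages ⇒ order 4.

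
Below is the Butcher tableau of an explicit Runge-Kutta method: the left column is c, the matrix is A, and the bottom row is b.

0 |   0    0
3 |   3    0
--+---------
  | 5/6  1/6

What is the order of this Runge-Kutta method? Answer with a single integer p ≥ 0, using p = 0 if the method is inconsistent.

2

b = (5/6, 1/6)
c = (0, 3)
Σ b_i: 5/6·1 + 1/6·1 = 1 ✓
b·c: 1/6·3 = 1/2 ✓; 2 stages ⇒ order 2.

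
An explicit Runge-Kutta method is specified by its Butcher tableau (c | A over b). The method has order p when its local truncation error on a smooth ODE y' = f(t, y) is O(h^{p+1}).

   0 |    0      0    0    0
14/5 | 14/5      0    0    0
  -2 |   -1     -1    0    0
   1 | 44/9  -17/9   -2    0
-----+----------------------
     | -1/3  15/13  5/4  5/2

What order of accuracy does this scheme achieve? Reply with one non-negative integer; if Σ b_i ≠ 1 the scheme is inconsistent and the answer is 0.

b = (-1/3, 15/13, 5/4, 5/2)
c = (0, 14/5, -2, 1)
Ac = (0, 0, -14/5, -58/45)
Σ b_i: (-1/3)·1 + 15/13·1 + 5/4·1 + 5/2·1 = 713/156 ≠ 1 ⇒ order 0.

0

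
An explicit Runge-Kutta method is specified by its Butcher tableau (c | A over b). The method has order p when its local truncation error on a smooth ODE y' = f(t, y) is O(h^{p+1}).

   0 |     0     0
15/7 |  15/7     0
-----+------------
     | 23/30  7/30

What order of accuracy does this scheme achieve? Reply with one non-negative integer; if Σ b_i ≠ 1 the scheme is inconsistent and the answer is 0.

b = (23/30, 7/30)
c = (0, 15/7)
Σ b_i: 23/30·1 + 7/30·1 = 1 ✓
b·c: 7/30·15/7 = 1/2 ✓; 2 stages ⇒ order 2.

2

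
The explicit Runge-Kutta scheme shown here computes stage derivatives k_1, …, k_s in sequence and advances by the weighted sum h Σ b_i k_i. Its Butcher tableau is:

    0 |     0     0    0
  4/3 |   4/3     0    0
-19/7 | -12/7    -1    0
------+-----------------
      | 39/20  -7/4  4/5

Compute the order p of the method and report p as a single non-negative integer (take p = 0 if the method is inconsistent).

b = (39/20, -7/4, 4/5)
c = (0, 4/3, -19/7)
Ac = (0, 0, -4/3)
Σ b_i: 39/20·1 + (-7/4)·1 + 4/5·1 = 1 ✓
b·c: (-7/4)·4/3 + 4/5·(-19/7) = -473/105 ≠ 1/2 ⇒ order 1.

1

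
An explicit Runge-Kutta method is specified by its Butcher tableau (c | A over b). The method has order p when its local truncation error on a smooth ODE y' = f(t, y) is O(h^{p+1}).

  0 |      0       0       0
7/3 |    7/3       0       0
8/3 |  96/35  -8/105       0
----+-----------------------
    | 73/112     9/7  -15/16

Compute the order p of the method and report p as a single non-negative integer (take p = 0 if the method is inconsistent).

3

b = (73/112, 9/7, -15/16)
c = (0, 7/3, 8/3)
Ac = (0, 0, -8/45)
Σ b_i: 73/112·1 + 9/7·1 + (-15/16)·1 = 1 ✓
b·c: 9/7·7/3 + (-15/16)·8/3 = 1/2 ✓
b·c²: 9/7·49/9 + (-15/16)·64/9 = 1/3 ✓
b·Ac: (-15/16)·(-8/45) = 1/6 ✓; 3 stages ⇒ order 3.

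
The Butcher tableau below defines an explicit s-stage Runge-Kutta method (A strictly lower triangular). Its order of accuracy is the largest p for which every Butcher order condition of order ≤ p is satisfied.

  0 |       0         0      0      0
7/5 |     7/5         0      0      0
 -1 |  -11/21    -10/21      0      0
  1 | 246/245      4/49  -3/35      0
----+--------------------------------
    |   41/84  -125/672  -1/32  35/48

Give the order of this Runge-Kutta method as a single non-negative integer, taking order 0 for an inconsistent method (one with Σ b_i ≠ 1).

4

b = (41/84, -125/672, -1/32, 35/48)
c = (0, 7/5, -1, 1)
Ac = (0, 0, -2/3, 1/5)
Σ b_i: 41/84·1 + (-125/672)·1 + (-1/32)·1 + 35/48·1 = 1 ✓
b·c: (-125/672)·7/5 + (-1/32)·(-1) + 35/48·1 = 1/2 ✓
b·c²: (-125/672)·49/25 + (-1/32)·1 + 35/48·1 = 1/3 ✓
b·Ac: (-1/32)·(-2/3) + 35/48·1/5 = 1/6 ✓
b·c³: (-125/672)·343/125 + (-1/32)·(-1) + 35/48·1 = 1/4 ✓
b·(c∘Ac): (-1/32)·2/3 + 35/48·1/5 = 1/8 ✓
b·Ac²: (-1/32)·(-14/15) + 35/48·13/175 = 1/12 ✓
b·A²c: 35/48·2/35 = 1/24 ✓; 4 stages ⇒ order 4.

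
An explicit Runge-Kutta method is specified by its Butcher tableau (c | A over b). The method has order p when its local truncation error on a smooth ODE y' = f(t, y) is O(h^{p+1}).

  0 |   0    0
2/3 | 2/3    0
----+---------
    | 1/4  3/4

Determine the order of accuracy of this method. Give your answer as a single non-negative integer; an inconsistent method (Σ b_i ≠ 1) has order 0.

2

b = (1/4, 3/4)
c = (0, 2/3)
Σ b_i: 1/4·1 + 3/4·1 = 1 ✓
b·c: 3/4·2/3 = 1/2 ✓; 2 stages ⇒ order 2.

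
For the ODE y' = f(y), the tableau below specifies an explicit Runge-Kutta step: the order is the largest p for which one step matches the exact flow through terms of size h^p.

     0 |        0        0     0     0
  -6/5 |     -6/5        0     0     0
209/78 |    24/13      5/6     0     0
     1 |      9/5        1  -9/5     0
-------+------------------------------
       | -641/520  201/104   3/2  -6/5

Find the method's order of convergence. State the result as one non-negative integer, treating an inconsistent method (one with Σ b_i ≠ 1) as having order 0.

2

b = (-641/520, 201/104, 3/2, -6/5)
c = (0, -6/5, 209/78, 1)
Ac = (0, 0, -1, -783/130)
Σ b_i: (-641/520)·1 + 201/104·1 + 3/2·1 + (-6/5)·1 = 1 ✓
b·c: 201/104·(-6/5) + 3/2·209/78 + (-6/5)·1 = 1/2 ✓
b·c²: 201/104·36/25 + 3/2·43681/6084 + (-6/5)·1 = 1252549/101400 ≠ 1/3 ⇒ order 2.
b·Ac: 3/2·(-1) + (-6/5)·(-783/130) = 3723/650 ≠ 1/6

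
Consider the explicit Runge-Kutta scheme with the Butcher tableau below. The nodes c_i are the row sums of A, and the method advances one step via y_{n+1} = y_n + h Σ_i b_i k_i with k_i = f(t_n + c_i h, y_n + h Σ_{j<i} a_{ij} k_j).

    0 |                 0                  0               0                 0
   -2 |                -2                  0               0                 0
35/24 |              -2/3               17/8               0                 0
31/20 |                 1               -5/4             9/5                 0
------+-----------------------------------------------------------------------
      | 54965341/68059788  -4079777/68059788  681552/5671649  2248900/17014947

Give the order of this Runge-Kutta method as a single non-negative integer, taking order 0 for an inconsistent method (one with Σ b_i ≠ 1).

3

b = (54965341/68059788, -4079777/68059788, 681552/5671649, 2248900/17014947)
c = (0, -2, 35/24, 31/20)
Ac = (0, 0, -17/4, 41/8)
Σ b_i: 54965341/68059788·1 + (-4079777/68059788)·1 + 681552/5671649·1 + 2248900/17014947·1 = 1 ✓
b·c: (-4079777/68059788)·(-2) + 681552/5671649·35/24 + 2248900/17014947·31/20 = 1/2 ✓
b·c²: (-4079777/68059788)·4 + 681552/5671649·1225/576 + 2248900/17014947·961/400 = 1/3 ✓
b·Ac: 681552/5671649·(-17/4) + 2248900/17014947·41/8 = 1/6 ✓
b·c³: (-4079777/68059788)·(-8) + 681552/5671649·42875/13824 + 2248900/17014947·29791/8000 = 3660105113/2722391520 ≠ 1/4 ⇒ order 3.
b·(c∘Ac): 681552/5671649·(-595/96) + 2248900/17014947·1271/160 = 41536735/136119576 ≠ 1/8
b·Ac²: 681552/5671649·17/2 + 2248900/17014947·(-75/64) = 78635447/90746384 ≠ 1/12
b·A²c: 2248900/17014947·(-153/20) = -5734695/5671649 ≠ 1/24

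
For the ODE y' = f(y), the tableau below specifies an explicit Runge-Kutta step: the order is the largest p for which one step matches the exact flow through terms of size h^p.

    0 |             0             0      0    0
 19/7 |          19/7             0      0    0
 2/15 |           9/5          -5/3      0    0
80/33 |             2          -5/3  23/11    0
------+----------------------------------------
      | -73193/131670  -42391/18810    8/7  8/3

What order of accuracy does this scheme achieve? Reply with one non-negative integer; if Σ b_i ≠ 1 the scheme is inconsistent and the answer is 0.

2

b = (-73193/131670, -42391/18810, 8/7, 8/3)
c = (0, 19/7, 2/15, 80/33)
Ac = (0, 0, -95/21, -4903/1155)
Σ b_i: (-73193/131670)·1 + (-42391/18810)·1 + 8/7·1 + 8/3·1 = 1 ✓
b·c: (-42391/18810)·19/7 + 8/7·2/15 + 8/3·80/33 = 1/2 ✓
b·c²: (-42391/18810)·361/49 + 8/7·4/225 + 8/3·6400/1089 = -7293161/8004150 ≠ 1/3 ⇒ order 2.
b·Ac: 8/7·(-95/21) + 8/3·(-4903/1155) = -399968/24255 ≠ 1/6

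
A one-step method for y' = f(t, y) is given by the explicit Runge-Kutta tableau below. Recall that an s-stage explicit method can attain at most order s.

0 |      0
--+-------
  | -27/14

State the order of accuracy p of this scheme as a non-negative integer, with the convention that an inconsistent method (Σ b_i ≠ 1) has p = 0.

0

b = (-27/14)
c = (0)
Σ b_i: (-27/14)·1 = -27/14 ≠ 1 ⇒ order 0.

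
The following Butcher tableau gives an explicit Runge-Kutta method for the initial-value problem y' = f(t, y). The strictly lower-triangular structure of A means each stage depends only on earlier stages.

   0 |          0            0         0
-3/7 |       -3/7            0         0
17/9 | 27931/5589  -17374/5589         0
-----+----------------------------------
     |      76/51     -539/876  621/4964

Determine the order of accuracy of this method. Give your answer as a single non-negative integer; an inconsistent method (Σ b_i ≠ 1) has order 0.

b = (76/51, -539/876, 621/4964)
c = (0, -3/7, 17/9)
Ac = (0, 0, 2482/1863)
Σ b_i: 76/51·1 + (-539/876)·1 + 621/4964·1 = 1 ✓
b·c: (-539/876)·(-3/7) + 621/4964·17/9 = 1/2 ✓
b·c²: (-539/876)·9/49 + 621/4964·289/81 = 1/3 ✓
b·Ac: 621/4964·2482/1863 = 1/6 ✓; 3 stages ⇒ order 3.

3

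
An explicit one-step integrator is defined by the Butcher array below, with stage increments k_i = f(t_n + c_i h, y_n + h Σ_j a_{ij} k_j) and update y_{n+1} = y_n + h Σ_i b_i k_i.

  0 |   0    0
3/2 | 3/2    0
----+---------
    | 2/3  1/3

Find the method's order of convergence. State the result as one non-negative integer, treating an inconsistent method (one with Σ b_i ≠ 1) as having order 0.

2

b = (2/3, 1/3)
c = (0, 3/2)
Σ b_i: 2/3·1 + 1/3·1 = 1 ✓
b·c: 1/3·3/2 = 1/2 ✓; 2 stages ⇒ order 2.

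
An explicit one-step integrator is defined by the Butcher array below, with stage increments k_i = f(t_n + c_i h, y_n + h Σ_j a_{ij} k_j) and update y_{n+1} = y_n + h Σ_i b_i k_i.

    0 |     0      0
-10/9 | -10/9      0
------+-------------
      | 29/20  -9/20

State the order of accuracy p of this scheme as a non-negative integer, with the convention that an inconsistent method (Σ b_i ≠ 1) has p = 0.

b = (29/20, -9/20)
c = (0, -10/9)
Σ b_i: 29/20·1 + (-9/20)·1 = 1 ✓
b·c: (-9/20)·(-10/9) = 1/2 ✓; 2 stages ⇒ order 2.

2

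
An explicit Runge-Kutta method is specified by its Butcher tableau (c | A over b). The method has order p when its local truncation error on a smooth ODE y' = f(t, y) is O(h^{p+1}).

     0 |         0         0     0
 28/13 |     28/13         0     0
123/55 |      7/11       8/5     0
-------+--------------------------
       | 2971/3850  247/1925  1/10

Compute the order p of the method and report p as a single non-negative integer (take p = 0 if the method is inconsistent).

2

b = (2971/3850, 247/1925, 1/10)
c = (0, 28/13, 123/55)
Ac = (0, 0, 224/65)
Σ b_i: 2971/3850·1 + 247/1925·1 + 1/10·1 = 1 ✓
b·c: 247/1925·28/13 + 1/10·123/55 = 1/2 ✓
b·c²: 247/1925·784/169 + 1/10·15129/3025 = 430757/393250 ≠ 1/3 ⇒ order 2.
b·Ac: 1/10·224/65 = 112/325 ≠ 1/6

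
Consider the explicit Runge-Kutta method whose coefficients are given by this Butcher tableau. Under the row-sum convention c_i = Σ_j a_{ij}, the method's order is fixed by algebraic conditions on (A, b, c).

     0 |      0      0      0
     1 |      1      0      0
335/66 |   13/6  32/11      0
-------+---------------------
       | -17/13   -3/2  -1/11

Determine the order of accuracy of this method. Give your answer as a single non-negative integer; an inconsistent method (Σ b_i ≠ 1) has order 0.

b = (-17/13, -3/2, -1/11)
c = (0, 1, 335/66)
Ac = (0, 0, 32/11)
Σ b_i: (-17/13)·1 + (-3/2)·1 + (-1/11)·1 = -829/286 ≠ 1 ⇒ order 0.

0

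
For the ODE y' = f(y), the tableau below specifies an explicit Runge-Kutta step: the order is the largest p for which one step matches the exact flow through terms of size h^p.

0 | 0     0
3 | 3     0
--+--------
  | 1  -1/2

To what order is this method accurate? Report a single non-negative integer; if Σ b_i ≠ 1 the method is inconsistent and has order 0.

0

b = (1, -1/2)
c = (0, 3)
Σ b_i: 1·1 + (-1/2)·1 = 1/2 ≠ 1 ⇒ order 0.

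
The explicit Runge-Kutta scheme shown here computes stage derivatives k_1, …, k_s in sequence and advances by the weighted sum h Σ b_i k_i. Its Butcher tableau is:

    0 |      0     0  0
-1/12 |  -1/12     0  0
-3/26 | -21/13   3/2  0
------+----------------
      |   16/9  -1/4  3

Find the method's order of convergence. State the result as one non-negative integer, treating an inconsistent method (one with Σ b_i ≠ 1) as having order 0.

0

b = (16/9, -1/4, 3)
c = (0, -1/12, -3/26)
Ac = (0, 0, -1/8)
Σ b_i: 16/9·1 + (-1/4)·1 + 3·1 = 163/36 ≠ 1 ⇒ order 0.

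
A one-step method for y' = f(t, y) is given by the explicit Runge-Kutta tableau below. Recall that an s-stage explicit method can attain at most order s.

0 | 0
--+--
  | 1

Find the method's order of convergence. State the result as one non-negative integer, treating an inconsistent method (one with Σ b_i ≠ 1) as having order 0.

1

b = (1)
c = (0)
Σ b_i: 1·1 = 1 ✓; 1 stage ⇒ order 1.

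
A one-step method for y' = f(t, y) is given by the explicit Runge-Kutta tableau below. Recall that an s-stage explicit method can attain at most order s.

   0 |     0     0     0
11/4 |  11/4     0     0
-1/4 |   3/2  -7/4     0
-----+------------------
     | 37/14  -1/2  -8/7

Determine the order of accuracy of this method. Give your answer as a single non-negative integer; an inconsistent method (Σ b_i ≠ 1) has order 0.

1

b = (37/14, -1/2, -8/7)
c = (0, 11/4, -1/4)
Ac = (0, 0, -77/16)
Σ b_i: 37/14·1 + (-1/2)·1 + (-8/7)·1 = 1 ✓
b·c: (-1/2)·11/4 + (-8/7)·(-1/4) = -61/56 ≠ 1/2 ⇒ order 1.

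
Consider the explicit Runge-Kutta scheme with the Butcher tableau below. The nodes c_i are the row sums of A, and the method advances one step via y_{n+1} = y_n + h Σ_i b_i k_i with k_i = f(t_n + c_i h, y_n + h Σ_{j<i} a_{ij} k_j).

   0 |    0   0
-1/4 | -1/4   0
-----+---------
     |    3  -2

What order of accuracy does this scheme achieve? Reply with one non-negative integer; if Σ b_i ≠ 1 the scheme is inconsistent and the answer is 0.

b = (3, -2)
c = (0, -1/4)
Σ b_i: 3·1 + (-2)·1 = 1 ✓
b·c: (-2)·(-1/4) = 1/2 ✓; 2 stages ⇒ order 2.

2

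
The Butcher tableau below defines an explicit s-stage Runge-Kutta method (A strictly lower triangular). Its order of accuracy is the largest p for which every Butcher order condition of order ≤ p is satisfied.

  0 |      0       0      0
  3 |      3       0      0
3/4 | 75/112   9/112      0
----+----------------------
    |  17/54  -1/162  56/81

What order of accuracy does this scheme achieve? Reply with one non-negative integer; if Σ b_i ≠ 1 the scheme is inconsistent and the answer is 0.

b = (17/54, -1/162, 56/81)
c = (0, 3, 3/4)
Ac = (0, 0, 27/112)
Σ b_i: 17/54·1 + (-1/162)·1 + 56/81·1 = 1 ✓
b·c: (-1/162)·3 + 56/81·3/4 = 1/2 ✓
b·c²: (-1/162)·9 + 56/81·9/16 = 1/3 ✓
b·Ac: 56/81·27/112 = 1/6 ✓; 3 stages ⇒ order 3.

3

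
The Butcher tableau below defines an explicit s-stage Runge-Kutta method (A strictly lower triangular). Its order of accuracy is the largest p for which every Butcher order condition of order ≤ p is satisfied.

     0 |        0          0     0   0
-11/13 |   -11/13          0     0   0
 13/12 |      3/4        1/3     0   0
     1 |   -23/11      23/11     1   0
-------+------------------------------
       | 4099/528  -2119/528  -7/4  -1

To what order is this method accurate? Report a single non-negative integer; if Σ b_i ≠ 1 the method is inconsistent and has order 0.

b = (4099/528, -2119/528, -7/4, -1)
c = (0, -11/13, 13/12, 1)
Ac = (0, 0, -11/39, -107/156)
Σ b_i: 4099/528·1 + (-2119/528)·1 + (-7/4)·1 + (-1)·1 = 1 ✓
b·c: (-2119/528)·(-11/13) + (-7/4)·13/12 + (-1)·1 = 1/2 ✓
b·c²: (-2119/528)·121/169 + (-7/4)·169/144 + (-1)·1 = -44383/7488 ≠ 1/3 ⇒ order 2.
b·Ac: (-7/4)·(-11/39) + (-1)·(-107/156) = 46/39 ≠ 1/6

2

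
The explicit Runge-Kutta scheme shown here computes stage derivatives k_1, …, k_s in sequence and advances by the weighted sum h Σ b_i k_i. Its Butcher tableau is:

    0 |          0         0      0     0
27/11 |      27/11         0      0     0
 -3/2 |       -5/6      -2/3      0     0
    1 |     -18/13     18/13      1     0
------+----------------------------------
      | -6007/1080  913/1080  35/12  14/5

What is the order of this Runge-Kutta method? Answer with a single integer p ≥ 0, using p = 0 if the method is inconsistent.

b = (-6007/1080, 913/1080, 35/12, 14/5)
c = (0, 27/11, -3/2, 1)
Ac = (0, 0, -18/11, 543/286)
Σ b_i: (-6007/1080)·1 + 913/1080·1 + 35/12·1 + 14/5·1 = 1 ✓
b·c: 913/1080·27/11 + 35/12·(-3/2) + 14/5·1 = 1/2 ✓
b·c²: 913/1080·729/121 + 35/12·9/4 + 14/5·1 = 12721/880 ≠ 1/3 ⇒ order 2.
b·Ac: 35/12·(-18/11) + 14/5·543/286 = 777/1430 ≠ 1/6

2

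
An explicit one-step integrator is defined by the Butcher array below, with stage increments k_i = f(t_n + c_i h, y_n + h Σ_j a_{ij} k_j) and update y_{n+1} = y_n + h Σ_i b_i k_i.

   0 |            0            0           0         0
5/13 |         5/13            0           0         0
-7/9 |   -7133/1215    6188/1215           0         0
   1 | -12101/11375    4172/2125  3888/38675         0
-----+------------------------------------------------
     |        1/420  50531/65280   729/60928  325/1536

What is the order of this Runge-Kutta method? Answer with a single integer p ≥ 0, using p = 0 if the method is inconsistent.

b = (1/420, 50531/65280, 729/60928, 325/1536)
c = (0, 5/13, -7/9, 1)
Ac = (0, 0, 476/243, 44/65)
Σ b_i: 1/420·1 + 50531/65280·1 + 729/60928·1 + 325/1536·1 = 1 ✓
b·c: 50531/65280·5/13 + 729/60928·(-7/9) + 325/1536·1 = 1/2 ✓
b·c²: 50531/65280·25/169 + 729/60928·49/81 + 325/1536·1 = 1/3 ✓
b·Ac: 729/60928·476/243 + 325/1536·44/65 = 1/6 ✓
b·c³: 50531/65280·125/2197 + 729/60928·(-343/729) + 325/1536·1 = 1/4 ✓
b·(c∘Ac): 729/60928·(-3332/2187) + 325/1536·44/65 = 1/8 ✓
b·Ac²: 729/60928·2380/3159 + 325/1536·1484/4225 = 1/12 ✓
b·A²c: 325/1536·64/325 = 1/24 ✓; 4 stages ⇒ order 4.

4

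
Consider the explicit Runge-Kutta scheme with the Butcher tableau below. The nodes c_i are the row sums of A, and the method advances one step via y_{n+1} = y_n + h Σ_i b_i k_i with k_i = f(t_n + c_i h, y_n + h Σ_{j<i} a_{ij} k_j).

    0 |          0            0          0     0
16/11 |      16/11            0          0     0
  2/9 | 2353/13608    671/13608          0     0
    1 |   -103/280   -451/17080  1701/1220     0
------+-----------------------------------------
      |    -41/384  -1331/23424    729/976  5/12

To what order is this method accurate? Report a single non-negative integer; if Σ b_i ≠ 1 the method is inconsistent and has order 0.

b = (-41/384, -1331/23424, 729/976, 5/12)
c = (0, 16/11, 2/9, 1)
Ac = (0, 0, 122/1701, 19/70)
Σ b_i: (-41/384)·1 + (-1331/23424)·1 + 729/976·1 + 5/12·1 = 1 ✓
b·c: (-1331/23424)·16/11 + 729/976·2/9 + 5/12·1 = 1/2 ✓
b·c²: (-1331/23424)·256/121 + 729/976·4/81 + 5/12·1 = 1/3 ✓
b·Ac: 729/976·122/1701 + 5/12·19/70 = 1/6 ✓
b·c³: (-1331/23424)·4096/1331 + 729/976·8/729 + 5/12·1 = 1/4 ✓
b·(c∘Ac): 729/976·244/15309 + 5/12·19/70 = 1/8 ✓
b·Ac²: 729/976·1952/18711 + 5/12·1/77 = 1/12 ✓
b·A²c: 5/12·1/10 = 1/24 ✓; 4 stages ⇒ order 4.

4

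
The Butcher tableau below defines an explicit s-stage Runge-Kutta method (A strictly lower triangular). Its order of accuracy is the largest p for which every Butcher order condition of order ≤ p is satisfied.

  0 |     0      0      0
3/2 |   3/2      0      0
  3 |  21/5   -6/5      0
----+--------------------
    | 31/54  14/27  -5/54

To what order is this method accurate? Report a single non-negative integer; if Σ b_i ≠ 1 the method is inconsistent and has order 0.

3

b = (31/54, 14/27, -5/54)
c = (0, 3/2, 3)
Ac = (0, 0, -9/5)
Σ b_i: 31/54·1 + 14/27·1 + (-5/54)·1 = 1 ✓
b·c: 14/27·3/2 + (-5/54)·3 = 1/2 ✓
b·c²: 14/27·9/4 + (-5/54)·9 = 1/3 ✓
b·Ac: (-5/54)·(-9/5) = 1/6 ✓; 3 stages ⇒ order 3.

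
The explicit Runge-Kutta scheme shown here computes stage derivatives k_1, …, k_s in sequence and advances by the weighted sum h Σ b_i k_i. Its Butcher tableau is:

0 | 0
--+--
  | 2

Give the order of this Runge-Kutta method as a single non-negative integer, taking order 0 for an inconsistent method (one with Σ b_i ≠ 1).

b = (2)
c = (0)
Σ b_i: 2·1 = 2 ≠ 1 ⇒ order 0.

0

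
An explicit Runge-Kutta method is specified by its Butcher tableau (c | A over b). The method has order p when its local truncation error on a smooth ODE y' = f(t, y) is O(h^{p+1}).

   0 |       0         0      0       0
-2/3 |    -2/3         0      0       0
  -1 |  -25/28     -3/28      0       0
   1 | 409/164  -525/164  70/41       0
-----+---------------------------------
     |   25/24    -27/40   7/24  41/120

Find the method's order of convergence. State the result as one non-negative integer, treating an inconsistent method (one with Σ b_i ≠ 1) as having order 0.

b = (25/24, -27/40, 7/24, 41/120)
c = (0, -2/3, -1, 1)
Ac = (0, 0, 1/14, 35/82)
Σ b_i: 25/24·1 + (-27/40)·1 + 7/24·1 + 41/120·1 = 1 ✓
b·c: (-27/40)·(-2/3) + 7/24·(-1) + 41/120·1 = 1/2 ✓
b·c²: (-27/40)·4/9 + 7/24·1 + 41/120·1 = 1/3 ✓
b·Ac: 7/24·1/14 + 41/120·35/82 = 1/6 ✓
b·c³: (-27/40)·(-8/27) + 7/24·(-1) + 41/120·1 = 1/4 ✓
b·(c∘Ac): 7/24·(-1/14) + 41/120·35/82 = 1/8 ✓
b·Ac²: 7/24·(-1/21) + 41/120·35/123 = 1/12 ✓
b·A²c: 41/120·5/41 = 1/24 ✓; 4 stages ⇒ order 4.

4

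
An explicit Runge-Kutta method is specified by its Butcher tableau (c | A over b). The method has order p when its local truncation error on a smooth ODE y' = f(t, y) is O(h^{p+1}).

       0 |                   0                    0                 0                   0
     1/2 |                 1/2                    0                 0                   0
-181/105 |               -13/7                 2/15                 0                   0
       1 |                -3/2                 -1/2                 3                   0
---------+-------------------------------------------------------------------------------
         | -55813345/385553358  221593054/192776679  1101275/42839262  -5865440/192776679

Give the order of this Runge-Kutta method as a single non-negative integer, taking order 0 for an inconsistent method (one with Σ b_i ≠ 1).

b = (-55813345/385553358, 221593054/192776679, 1101275/42839262, -5865440/192776679)
c = (0, 1/2, -181/105, 1)
Ac = (0, 0, 1/15, -759/140)
Σ b_i: (-55813345/385553358)·1 + 221593054/192776679·1 + 1101275/42839262·1 + (-5865440/192776679)·1 = 1 ✓
b·c: 221593054/192776679·1/2 + 1101275/42839262·(-181/105) + (-5865440/192776679)·1 = 1/2 ✓
b·c²: 221593054/192776679·1/4 + 1101275/42839262·32761/11025 + (-5865440/192776679)·1 = 1/3 ✓
b·Ac: 1101275/42839262·1/15 + (-5865440/192776679)·(-759/140) = 1/6 ✓
b·c³: 221593054/192776679·1/8 + 1101275/42839262·(-5929741/1157625) + (-5865440/192776679)·1 = -1491523783/80966205180 ≠ 1/4 ⇒ order 3.
b·(c∘Ac): 1101275/42839262·(-181/1575) + (-5865440/192776679)·(-759/140) = 62459095/385553358 ≠ 1/8
b·Ac²: 1101275/42839262·1/30 + (-5865440/192776679)·258413/29400 = -21583561771/80966205180 ≠ 1/12
b·A²c: (-5865440/192776679)·1/5 = -1173088/192776679 ≠ 1/24

3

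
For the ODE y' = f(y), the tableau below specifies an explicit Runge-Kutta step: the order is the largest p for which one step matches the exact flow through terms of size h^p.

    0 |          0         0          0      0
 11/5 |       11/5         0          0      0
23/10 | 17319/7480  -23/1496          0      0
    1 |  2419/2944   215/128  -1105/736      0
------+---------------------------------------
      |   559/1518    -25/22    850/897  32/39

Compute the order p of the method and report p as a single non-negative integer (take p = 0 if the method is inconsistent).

4

b = (559/1518, -25/22, 850/897, 32/39)
c = (0, 11/5, 23/10, 1)
Ac = (0, 0, -23/680, 31/128)
Σ b_i: 559/1518·1 + (-25/22)·1 + 850/897·1 + 32/39·1 = 1 ✓
b·c: (-25/22)·11/5 + 850/897·23/10 + 32/39·1 = 1/2 ✓
b·c²: (-25/22)·121/25 + 850/897·529/100 + 32/39·1 = 1/3 ✓
b·Ac: 850/897·(-23/680) + 32/39·31/128 = 1/6 ✓
b·c³: (-25/22)·1331/125 + 850/897·12167/1000 + 32/39·1 = 1/4 ✓
b·(c∘Ac): 850/897·(-529/6800) + 32/39·31/128 = 1/8 ✓
b·Ac²: 850/897·(-253/3400) + 32/39·3/16 = 1/12 ✓
b·A²c: 32/39·13/256 = 1/24 ✓; 4 stages ⇒ order 4.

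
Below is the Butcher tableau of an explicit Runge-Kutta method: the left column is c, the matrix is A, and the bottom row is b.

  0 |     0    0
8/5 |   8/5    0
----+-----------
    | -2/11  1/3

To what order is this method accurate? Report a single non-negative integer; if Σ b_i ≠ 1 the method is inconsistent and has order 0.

0

b = (-2/11, 1/3)
c = (0, 8/5)
Σ b_i: (-2/11)·1 + 1/3·1 = 5/33 ≠ 1 ⇒ order 0.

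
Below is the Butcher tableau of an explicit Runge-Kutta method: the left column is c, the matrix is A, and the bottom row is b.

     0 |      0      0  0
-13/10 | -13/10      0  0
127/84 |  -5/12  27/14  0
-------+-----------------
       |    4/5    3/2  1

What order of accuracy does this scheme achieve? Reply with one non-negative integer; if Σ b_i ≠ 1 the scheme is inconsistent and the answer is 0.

0

b = (4/5, 3/2, 1)
c = (0, -13/10, 127/84)
Ac = (0, 0, -351/140)
Σ b_i: 4/5·1 + 3/2·1 + 1·1 = 33/10 ≠ 1 ⇒ order 0.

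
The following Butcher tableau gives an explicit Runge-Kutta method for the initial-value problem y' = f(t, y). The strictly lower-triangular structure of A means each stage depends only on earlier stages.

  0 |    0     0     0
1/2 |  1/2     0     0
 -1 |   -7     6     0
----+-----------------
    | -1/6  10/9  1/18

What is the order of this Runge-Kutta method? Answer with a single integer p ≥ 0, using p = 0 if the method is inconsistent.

3

b = (-1/6, 10/9, 1/18)
c = (0, 1/2, -1)
Ac = (0, 0, 3)
Σ b_i: (-1/6)·1 + 10/9·1 + 1/18·1 = 1 ✓
b·c: 10/9·1/2 + 1/18·(-1) = 1/2 ✓
b·c²: 10/9·1/4 + 1/18·1 = 1/3 ✓
b·Ac: 1/18·3 = 1/6 ✓; 3 stages ⇒ order 3.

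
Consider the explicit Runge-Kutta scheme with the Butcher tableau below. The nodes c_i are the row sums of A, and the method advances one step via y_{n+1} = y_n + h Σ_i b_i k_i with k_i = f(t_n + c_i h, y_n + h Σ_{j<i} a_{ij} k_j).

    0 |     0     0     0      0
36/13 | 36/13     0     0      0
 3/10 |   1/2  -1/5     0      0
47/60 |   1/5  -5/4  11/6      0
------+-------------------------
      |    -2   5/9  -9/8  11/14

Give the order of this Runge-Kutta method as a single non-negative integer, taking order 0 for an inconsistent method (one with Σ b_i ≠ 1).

0

b = (-2, 5/9, -9/8, 11/14)
c = (0, 36/13, 3/10, 47/60)
Ac = (0, 0, -36/65, -757/260)
Σ b_i: (-2)·1 + 5/9·1 + (-9/8)·1 + 11/14·1 = -899/504 ≠ 1 ⇒ order 0.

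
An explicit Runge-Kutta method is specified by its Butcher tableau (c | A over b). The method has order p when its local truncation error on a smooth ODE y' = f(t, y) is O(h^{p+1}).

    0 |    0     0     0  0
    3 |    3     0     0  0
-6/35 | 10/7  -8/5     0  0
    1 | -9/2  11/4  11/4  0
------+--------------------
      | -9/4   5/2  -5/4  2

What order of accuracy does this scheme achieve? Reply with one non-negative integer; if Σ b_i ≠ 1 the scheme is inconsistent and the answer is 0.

b = (-9/4, 5/2, -5/4, 2)
c = (0, 3, -6/35, 1)
Ac = (0, 0, -24/5, 1089/140)
Σ b_i: (-9/4)·1 + 5/2·1 + (-5/4)·1 + 2·1 = 1 ✓
b·c: 5/2·3 + (-5/4)·(-6/35) + 2·1 = 68/7 ≠ 1/2 ⇒ order 1.

1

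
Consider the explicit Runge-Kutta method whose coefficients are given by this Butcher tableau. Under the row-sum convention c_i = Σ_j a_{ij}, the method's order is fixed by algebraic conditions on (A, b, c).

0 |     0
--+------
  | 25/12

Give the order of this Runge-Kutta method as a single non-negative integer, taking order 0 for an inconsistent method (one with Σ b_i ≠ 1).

0

b = (25/12)
c = (0)
Σ b_i: 25/12·1 = 25/12 ≠ 1 ⇒ order 0.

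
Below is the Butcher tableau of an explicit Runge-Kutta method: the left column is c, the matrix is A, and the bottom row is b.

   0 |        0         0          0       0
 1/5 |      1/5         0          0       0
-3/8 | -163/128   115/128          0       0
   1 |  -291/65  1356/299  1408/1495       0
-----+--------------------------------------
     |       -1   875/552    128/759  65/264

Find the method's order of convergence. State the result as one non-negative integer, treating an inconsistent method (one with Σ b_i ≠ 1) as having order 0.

b = (-1, 875/552, 128/759, 65/264)
c = (0, 1/5, -3/8, 1)
Ac = (0, 0, 23/128, 36/65)
Σ b_i: (-1)·1 + 875/552·1 + 128/759·1 + 65/264·1 = 1 ✓
b·c: 875/552·1/5 + 128/759·(-3/8) + 65/264·1 = 1/2 ✓
b·c²: 875/552·1/25 + 128/759·9/64 + 65/264·1 = 1/3 ✓
b·Ac: 128/759·23/128 + 65/264·36/65 = 1/6 ✓
b·c³: 875/552·1/125 + 128/759·(-27/512) + 65/264·1 = 1/4 ✓
b·(c∘Ac): 128/759·(-69/1024) + 65/264·36/65 = 1/8 ✓
b·Ac²: 128/759·23/640 + 65/264·102/325 = 1/12 ✓
b·A²c: 65/264·11/65 = 1/24 ✓; 4 stages ⇒ order 4.

4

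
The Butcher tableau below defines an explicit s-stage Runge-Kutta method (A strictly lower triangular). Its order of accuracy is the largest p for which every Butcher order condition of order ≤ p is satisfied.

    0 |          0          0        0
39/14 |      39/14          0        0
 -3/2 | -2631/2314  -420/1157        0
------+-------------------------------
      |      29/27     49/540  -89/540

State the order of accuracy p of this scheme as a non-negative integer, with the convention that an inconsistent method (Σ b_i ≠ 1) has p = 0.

3

b = (29/27, 49/540, -89/540)
c = (0, 39/14, -3/2)
Ac = (0, 0, -90/89)
Σ b_i: 29/27·1 + 49/540·1 + (-89/540)·1 = 1 ✓
b·c: 49/540·39/14 + (-89/540)·(-3/2) = 1/2 ✓
b·c²: 49/540·1521/196 + (-89/540)·9/4 = 1/3 ✓
b·Ac: (-89/540)·(-90/89) = 1/6 ✓; 3 stages ⇒ order 3.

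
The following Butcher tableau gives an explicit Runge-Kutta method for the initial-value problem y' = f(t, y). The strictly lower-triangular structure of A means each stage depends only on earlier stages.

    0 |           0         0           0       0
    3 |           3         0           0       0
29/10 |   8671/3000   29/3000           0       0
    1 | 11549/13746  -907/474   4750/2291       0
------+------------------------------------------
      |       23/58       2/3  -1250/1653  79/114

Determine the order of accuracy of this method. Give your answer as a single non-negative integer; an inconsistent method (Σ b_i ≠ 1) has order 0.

4

b = (23/58, 2/3, -1250/1653, 79/114)
c = (0, 3, 29/10, 1)
Ac = (0, 0, 29/1000, 43/158)
Σ b_i: 23/58·1 + 2/3·1 + (-1250/1653)·1 + 79/114·1 = 1 ✓
b·c: 2/3·3 + (-1250/1653)·29/10 + 79/114·1 = 1/2 ✓
b·c²: 2/3·9 + (-1250/1653)·841/100 + 79/114·1 = 1/3 ✓
b·Ac: (-1250/1653)·29/1000 + 79/114·43/158 = 1/6 ✓
b·c³: 2/3·27 + (-1250/1653)·24389/1000 + 79/114·1 = 1/4 ✓
b·(c∘Ac): (-1250/1653)·841/10000 + 79/114·43/158 = 1/8 ✓
b·Ac²: (-1250/1653)·87/1000 + 79/114·17/79 = 1/12 ✓
b·A²c: 79/114·19/316 = 1/24 ✓; 4 stages ⇒ order 4.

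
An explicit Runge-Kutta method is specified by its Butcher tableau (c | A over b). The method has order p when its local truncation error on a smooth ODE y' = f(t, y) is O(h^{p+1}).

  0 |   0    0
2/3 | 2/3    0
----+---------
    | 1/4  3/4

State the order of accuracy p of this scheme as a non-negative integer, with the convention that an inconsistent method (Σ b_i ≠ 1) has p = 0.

b = (1/4, 3/4)
c = (0, 2/3)
Σ b_i: 1/4·1 + 3/4·1 = 1 ✓
b·c: 3/4·2/3 = 1/2 ✓; 2 stages ⇒ order 2.

2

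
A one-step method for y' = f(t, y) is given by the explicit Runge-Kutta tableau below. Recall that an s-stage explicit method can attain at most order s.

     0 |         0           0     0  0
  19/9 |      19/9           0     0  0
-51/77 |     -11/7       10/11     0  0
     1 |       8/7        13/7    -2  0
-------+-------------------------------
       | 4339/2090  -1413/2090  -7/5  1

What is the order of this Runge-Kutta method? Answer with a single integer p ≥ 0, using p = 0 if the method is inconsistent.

b = (4339/2090, -1413/2090, -7/5, 1)
c = (0, 19/9, -51/77, 1)
Ac = (0, 0, 190/99, 3635/693)
Σ b_i: 4339/2090·1 + (-1413/2090)·1 + (-7/5)·1 + 1·1 = 1 ✓
b·c: (-1413/2090)·19/9 + (-7/5)·(-51/77) + 1·1 = 1/2 ✓
b·c²: (-1413/2090)·361/81 + (-7/5)·2601/5929 + 1·1 = -200279/76230 ≠ 1/3 ⇒ order 2.
b·Ac: (-7/5)·190/99 + 1·3635/693 = 197/77 ≠ 1/6

2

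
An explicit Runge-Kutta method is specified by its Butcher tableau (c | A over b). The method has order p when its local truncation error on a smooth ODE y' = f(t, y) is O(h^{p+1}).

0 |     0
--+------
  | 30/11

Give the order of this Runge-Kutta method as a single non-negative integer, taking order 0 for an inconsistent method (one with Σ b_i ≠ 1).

b = (30/11)
c = (0)
Σ b_i: 30/11·1 = 30/11 ≠ 1 ⇒ order 0.

0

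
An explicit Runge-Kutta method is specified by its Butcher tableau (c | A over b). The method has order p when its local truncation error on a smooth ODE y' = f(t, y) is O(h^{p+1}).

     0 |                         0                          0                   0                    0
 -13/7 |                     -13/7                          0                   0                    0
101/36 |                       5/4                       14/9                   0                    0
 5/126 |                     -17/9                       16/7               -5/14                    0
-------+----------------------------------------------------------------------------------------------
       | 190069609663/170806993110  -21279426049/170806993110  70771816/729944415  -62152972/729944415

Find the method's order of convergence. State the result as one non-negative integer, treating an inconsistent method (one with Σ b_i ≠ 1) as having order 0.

b = (190069609663/170806993110, -21279426049/170806993110, 70771816/729944415, -62152972/729944415)
c = (0, -13/7, 101/36, 5/126)
Ac = (0, 0, -26/9, -18511/3528)
Σ b_i: 190069609663/170806993110·1 + (-21279426049/170806993110)·1 + 70771816/729944415·1 + (-62152972/729944415)·1 = 1 ✓
b·c: (-21279426049/170806993110)·(-13/7) + 70771816/729944415·101/36 + (-62152972/729944415)·5/126 = 1/2 ✓
b·c²: (-21279426049/170806993110)·169/49 + 70771816/729944415·10201/1296 + (-62152972/729944415)·25/15876 = 1/3 ✓
b·Ac: 70771816/729944415·(-26/9) + (-62152972/729944415)·(-18511/3528) = 1/6 ✓
b·c³: (-21279426049/170806993110)·(-2197/343) + 70771816/729944415·1030301/46656 + (-62152972/729944415)·125/2000376 = 2502305352637/851407165656 ≠ 1/4 ⇒ order 3.
b·(c∘Ac): 70771816/729944415·(-1313/162) + (-62152972/729944415)·(-92555/444528) = -181653954761/236501990460 ≠ 1/8
b·Ac²: 70771816/729944415·338/63 + (-62152972/729944415)·4509523/889056 = 58460320843/662205573288 ≠ 1/12
b·A²c: (-62152972/729944415)·65/63 = -115426948/1313899947 ≠ 1/24

3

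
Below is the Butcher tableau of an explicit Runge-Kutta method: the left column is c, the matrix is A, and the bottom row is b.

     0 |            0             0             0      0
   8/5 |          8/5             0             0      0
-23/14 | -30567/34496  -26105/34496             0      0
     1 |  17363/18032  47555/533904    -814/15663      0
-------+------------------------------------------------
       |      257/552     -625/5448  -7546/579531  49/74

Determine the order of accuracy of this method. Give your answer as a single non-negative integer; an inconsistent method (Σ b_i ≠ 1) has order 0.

4

b = (257/552, -625/5448, -7546/579531, 49/74)
c = (0, 8/5, -23/14, 1)
Ac = (0, 0, -5221/4312, 67/294)
Σ b_i: 257/552·1 + (-625/5448)·1 + (-7546/579531)·1 + 49/74·1 = 1 ✓
b·c: (-625/5448)·8/5 + (-7546/579531)·(-23/14) + 49/74·1 = 1/2 ✓
b·c²: (-625/5448)·64/25 + (-7546/579531)·529/196 + 49/74·1 = 1/3 ✓
b·Ac: (-7546/579531)·(-5221/4312) + 49/74·67/294 = 1/6 ✓
b·c³: (-625/5448)·512/125 + (-7546/579531)·(-12167/2744) + 49/74·1 = 1/4 ✓
b·(c∘Ac): (-7546/579531)·120083/60368 + 49/74·67/294 = 1/8 ✓
b·Ac²: (-7546/579531)·(-5221/2695) + 49/74·43/490 = 1/12 ✓
b·A²c: 49/74·37/588 = 1/24 ✓; 4 stages ⇒ order 4.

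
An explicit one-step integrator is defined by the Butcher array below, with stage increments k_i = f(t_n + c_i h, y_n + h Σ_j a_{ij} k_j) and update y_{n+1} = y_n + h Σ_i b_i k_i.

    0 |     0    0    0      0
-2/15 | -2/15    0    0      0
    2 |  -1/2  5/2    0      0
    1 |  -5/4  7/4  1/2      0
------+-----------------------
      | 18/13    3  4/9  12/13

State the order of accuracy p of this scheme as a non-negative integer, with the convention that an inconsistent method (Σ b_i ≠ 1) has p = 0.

b = (18/13, 3, 4/9, 12/13)
c = (0, -2/15, 2, 1)
Ac = (0, 0, -1/3, 23/30)
Σ b_i: 18/13·1 + 3·1 + 4/9·1 + 12/13·1 = 673/117 ≠ 1 ⇒ order 0.

0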